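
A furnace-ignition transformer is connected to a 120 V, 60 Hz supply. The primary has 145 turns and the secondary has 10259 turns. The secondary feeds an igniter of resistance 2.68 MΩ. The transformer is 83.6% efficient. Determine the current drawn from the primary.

V_s = 120 × 10259/145 = 8490.2 V.
I_s = V_s/R = 8490.2/(2.68×10^6) = 0.0031680 A.
P_out = V_s I_s = 8490.2 × 0.0031680 = 26.897 W.
P_in = P_out/η = 26.897/0.836 = 32.173 W.
I_p = P_in/V_p = 32.173/120 = 0.268 A.

I_p ≈ 0.268 A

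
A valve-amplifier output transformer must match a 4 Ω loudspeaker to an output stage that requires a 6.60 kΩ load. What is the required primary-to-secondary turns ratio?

N_p/N_s ≈ 40.6

Z_p/Z_s = (N_p/N_s)², so N_p/N_s = √(6600/4) = √1650 = 40.6.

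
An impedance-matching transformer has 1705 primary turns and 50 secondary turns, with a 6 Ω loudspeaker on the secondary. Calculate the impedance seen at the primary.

Z_p = (N_p/N_s)² × Z_s = (1705/50)² × 6 = 6980 Ω.

Z_p ≈ 6980 Ω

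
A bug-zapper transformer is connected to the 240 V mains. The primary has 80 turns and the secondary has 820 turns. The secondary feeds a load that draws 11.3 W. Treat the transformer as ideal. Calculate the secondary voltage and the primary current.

V_s = V_p × N_s/N_p = 240 × 820/80 = 2460.0 V.
I_s = P/V_s = 11.3/2460.0 = 0.0045935 A.
I_p = I_s × N_s/N_p = 0.0045935 × 820/80 = 0.0471 A.

V_s ≈ 2460 V, I_p ≈ 0.0471 A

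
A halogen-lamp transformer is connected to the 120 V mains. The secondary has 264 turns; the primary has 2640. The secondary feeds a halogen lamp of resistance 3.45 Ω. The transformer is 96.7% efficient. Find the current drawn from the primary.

I_p ≈ 0.360 A

V_s = 120 × 264/2640 = 12.000 V.
I_s = V_s/R = 12.000/3.45 = 3.4783 A.
P_out = V_s I_s = 12.000 × 3.4783 = 41.739 W.
P_in = P_out/η = 41.739/0.967 = 43.164 W.
I_p = P_in/V_p = 43.164/120 = 0.360 A.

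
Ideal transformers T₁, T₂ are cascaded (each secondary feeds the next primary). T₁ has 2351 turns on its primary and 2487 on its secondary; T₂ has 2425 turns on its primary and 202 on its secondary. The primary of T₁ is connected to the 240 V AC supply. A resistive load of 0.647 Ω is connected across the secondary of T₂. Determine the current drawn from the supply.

I_supply ≈ 2.88 A

After T₁: V = 240.00 × 2487/2351 = 253.88 V.
After T₂: V = 253.88 × 202/2425 = 21.148 V.
I_load = 21.148/0.647 = 32.687 A, so P_out = 21.148 × 32.687 = 691.26 W.
All ideal ⇒ P_in = P_out, so I_supply = 691.26/240 = 2.88 A.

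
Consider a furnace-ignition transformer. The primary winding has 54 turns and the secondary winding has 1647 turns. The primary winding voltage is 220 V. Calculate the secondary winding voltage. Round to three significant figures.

V_s/V_p = N_s/N_p, so V_s = 220 × 1647/54 = 6710 V.

V_s ≈ 6710 V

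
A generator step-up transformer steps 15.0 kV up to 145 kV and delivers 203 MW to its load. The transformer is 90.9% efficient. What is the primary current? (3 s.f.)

P_in = P_out/η = 2.03×10^8/0.909 = 2.2332×10^8 W.
I_p = P_in/V_p = 2.2332×10^8/15000 = 14900 A.

I_p ≈ 14900 A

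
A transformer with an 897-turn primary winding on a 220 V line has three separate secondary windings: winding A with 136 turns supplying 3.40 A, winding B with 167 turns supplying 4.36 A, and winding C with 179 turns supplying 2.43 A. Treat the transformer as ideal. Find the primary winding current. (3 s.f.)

V_A = 220 × 136/897 = 33.356 V; V_B = 220 × 167/897 = 40.959 V; V_C = 220 × 179/897 = 43.902 V.
P_out = V_A I_A + V_B I_B + V_C I_C = 33.356×3.40 + 40.959×4.36 + 43.902×2.43 = 113.41 + 178.58 + 106.68 = 398.67 W.
Ideal ⇒ P_in = P_out, so I_p = P_out/V_p = 398.67/220 = 1.81 A.

I_p ≈ 1.81 A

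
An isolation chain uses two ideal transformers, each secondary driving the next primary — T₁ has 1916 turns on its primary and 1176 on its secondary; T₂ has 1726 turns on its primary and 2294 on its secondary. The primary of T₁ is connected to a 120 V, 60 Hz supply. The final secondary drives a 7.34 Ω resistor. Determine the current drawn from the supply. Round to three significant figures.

After T₁: V = 120.00 × 1176/1916 = 73.653 V.
After T₂: V = 73.653 × 2294/1726 = 97.892 V.
I_load = 97.892/7.34 = 13.337 A, so P_out = 97.892 × 13.337 = 1305.6 W.
All ideal ⇒ P_in = P_out, so I_supply = 1305.6/120 = 10.9 A.

I_supply ≈ 10.9 A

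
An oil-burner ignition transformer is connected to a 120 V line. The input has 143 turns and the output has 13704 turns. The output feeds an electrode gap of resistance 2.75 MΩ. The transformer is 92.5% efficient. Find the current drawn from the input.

I_in ≈ 0.433 A

V_out = 120 × 13704/143 = 11500 V.
I_out = V_out/R = 11500/(2.75×10^6) = 0.0041818 A.
P_out = V_out I_out = 11500 × 0.0041818 = 48.090 W.
P_in = P_out/η = 48.090/0.925 = 51.989 W.
I_in = P_in/V_in = 51.989/120 = 0.433 A.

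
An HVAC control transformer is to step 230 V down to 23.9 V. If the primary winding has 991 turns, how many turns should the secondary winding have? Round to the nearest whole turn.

N_s/N_p = V_s/V_p, so N_s = 991 × 23.9/230 = 103.0 ≈ 103 turns.

N_s = 103 turns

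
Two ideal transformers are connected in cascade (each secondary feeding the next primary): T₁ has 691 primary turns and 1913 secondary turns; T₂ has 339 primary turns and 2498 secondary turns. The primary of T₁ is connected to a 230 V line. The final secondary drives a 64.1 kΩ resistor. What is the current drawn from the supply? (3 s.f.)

After T₁: V = 230.00 × 1913/691 = 636.74 V.
After T₂: V = 636.74 × 2498/339 = 4692.0 V.
I_load = 4692.0/64100 = 0.073198 A, so P_out = 4692.0 × 0.073198 = 343.44 W.
All ideal ⇒ P_in = P_out, so I_supply = 343.44/230 = 1.49 A.

I_supply ≈ 1.49 A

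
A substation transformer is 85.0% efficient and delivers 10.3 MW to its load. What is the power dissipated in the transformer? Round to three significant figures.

P_in = P_out/η = 1.03×10^7/0.850 = 1.21176×10^7 W.
P_loss = P_in − P_out = 1.21176×10^7 − 1.03×10^7 = 1.82×10^6 W.

P_loss ≈ 1.82×10^6 W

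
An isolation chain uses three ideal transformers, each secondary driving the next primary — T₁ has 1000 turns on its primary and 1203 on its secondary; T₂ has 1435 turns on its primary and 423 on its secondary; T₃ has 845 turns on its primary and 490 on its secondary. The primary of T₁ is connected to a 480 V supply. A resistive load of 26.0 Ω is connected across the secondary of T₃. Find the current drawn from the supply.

Secondary of T₁: V = 480.00 × 1203/1000 = 577.44 V.
Secondary of T₂: V = 577.44 × 423/1435 = 170.21 V.
Secondary of T₃: V = 170.21 × 490/845 = 98.704 V.
I_load = 98.704/26.0 = 3.7963 A, so P_out = 98.704 × 3.7963 = 374.71 W.
All ideal ⇒ P_in = P_out, so I_supply = 374.71/480 = 0.781 A.

I_supply ≈ 0.781 A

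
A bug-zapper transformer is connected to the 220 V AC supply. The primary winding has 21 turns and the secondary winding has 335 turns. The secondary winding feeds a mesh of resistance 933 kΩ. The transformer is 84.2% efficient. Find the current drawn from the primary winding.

V_s = 220 × 335/21 = 3509.5 V.
I_s = V_s/R = 3509.5/933000 = 0.0037615 A.
P_out = V_s I_s = 3509.5 × 0.0037615 = 13.201 W.
P_in = P_out/η = 13.201/0.842 = 15.678 W.
I_p = P_in/V_p = 15.678/220 = 0.0713 A.

I_p ≈ 0.0713 A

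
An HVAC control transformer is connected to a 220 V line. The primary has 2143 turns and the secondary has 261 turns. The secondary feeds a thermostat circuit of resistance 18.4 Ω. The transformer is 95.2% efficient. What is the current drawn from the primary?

I_p ≈ 0.186 A

V_s = 220 × 261/2143 = 26.794 V.
I_s = V_s/R = 26.794/18.4 = 1.4562 A.
P_out = V_s I_s = 26.794 × 1.4562 = 39.018 W.
P_in = P_out/η = 39.018/0.952 = 40.985 W.
I_p = P_in/V_p = 40.985/220 = 0.186 A.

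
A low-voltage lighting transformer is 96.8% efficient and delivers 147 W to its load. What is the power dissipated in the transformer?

P_loss ≈ 4.86 W

P_in = P_out/η = 147/0.968 = 151.860 W.
P_loss = P_in − P_out = 151.860 − 147 = 4.86 W.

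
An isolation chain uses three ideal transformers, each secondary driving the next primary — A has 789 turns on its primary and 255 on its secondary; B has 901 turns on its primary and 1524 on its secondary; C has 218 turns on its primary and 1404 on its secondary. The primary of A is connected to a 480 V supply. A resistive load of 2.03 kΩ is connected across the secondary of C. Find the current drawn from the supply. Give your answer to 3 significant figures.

I_supply ≈ 2.93 A

Secondary of A: V = 480.00 × 255/789 = 155.13 V.
Secondary of B: V = 155.13 × 1524/901 = 262.40 V.
Secondary of C: V = 262.40 × 1404/218 = 1690.0 V.
I_load = 1690.0/2030 = 0.83249 A, so P_out = 1690.0 × 0.83249 = 1406.9 W.
All ideal ⇒ P_in = P_out, so I_supply = 1406.9/480 = 2.93 A.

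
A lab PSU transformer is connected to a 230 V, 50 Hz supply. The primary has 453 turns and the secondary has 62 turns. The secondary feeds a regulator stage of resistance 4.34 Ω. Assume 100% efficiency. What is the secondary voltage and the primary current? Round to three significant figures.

V_s ≈ 31.5 V, I_p ≈ 0.993 A

V_s = V_p × N_s/N_p = 230 × 62/453 = 31.479 V.
I_s = V_s/R = 31.479/4.34 = 7.2532 A.
I_p = I_s × N_s/N_p = 7.2532 × 62/453 = 0.993 A.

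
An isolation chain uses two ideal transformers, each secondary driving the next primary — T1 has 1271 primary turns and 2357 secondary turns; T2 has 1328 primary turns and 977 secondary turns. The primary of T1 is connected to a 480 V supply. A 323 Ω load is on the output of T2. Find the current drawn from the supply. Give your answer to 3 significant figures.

Secondary of T1: V = 480.00 × 2357/1271 = 890.13 V.
Secondary of T2: V = 890.13 × 977/1328 = 654.86 V.
I_load = 654.86/323 = 2.0274 A, so P_out = 654.86 × 2.0274 = 1327.7 W.
All ideal ⇒ P_in = P_out, so I_supply = 1327.7/480 = 2.77 A.

I_supply ≈ 2.77 A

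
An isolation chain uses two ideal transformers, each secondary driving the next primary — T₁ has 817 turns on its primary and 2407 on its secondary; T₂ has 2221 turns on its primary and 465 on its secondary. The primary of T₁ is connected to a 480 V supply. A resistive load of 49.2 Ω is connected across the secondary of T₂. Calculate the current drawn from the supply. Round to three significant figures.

After T₁: V = 480.00 × 2407/817 = 1414.1 V.
After T₂: V = 1414.1 × 465/2221 = 296.07 V.
I_load = 296.07/49.2 = 6.0178 A, so P_out = 296.07 × 6.0178 = 1781.7 W.
All ideal ⇒ P_in = P_out, so I_supply = 1781.7/480 = 3.71 A.

I_supply ≈ 3.71 A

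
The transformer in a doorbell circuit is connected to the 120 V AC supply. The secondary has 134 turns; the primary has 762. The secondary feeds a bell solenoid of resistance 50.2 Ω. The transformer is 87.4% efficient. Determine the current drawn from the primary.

I_p ≈ 0.0846 A

V_s = 120 × 134/762 = 21.102 V.
I_s = V_s/R = 21.102/50.2 = 0.42037 A.
P_out = V_s I_s = 21.102 × 0.42037 = 8.8707 W.
P_in = P_out/η = 8.8707/0.874 = 10.150 W.
I_p = P_in/V_p = 10.150/120 = 0.0846 A.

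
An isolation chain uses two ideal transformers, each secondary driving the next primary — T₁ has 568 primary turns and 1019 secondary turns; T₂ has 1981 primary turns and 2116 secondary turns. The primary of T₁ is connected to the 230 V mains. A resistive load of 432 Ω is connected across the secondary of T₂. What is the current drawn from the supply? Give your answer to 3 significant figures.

I_supply ≈ 1.96 A

After T₁: V = 230.00 × 1019/568 = 412.62 V.
After T₂: V = 412.62 × 2116/1981 = 440.74 V.
I_load = 440.74/432 = 1.0202 A, so P_out = 440.74 × 1.0202 = 449.66 W.
All ideal ⇒ P_in = P_out, so I_supply = 449.66/230 = 1.96 A.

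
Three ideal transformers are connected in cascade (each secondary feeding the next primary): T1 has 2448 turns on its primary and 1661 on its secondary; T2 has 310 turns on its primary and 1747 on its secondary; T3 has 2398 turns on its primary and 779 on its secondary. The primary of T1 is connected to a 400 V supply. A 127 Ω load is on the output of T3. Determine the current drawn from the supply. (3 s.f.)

After T1: V = 400.00 × 1661/2448 = 271.41 V.
After T2: V = 271.41 × 1747/310 = 1529.5 V.
After T3: V = 1529.5 × 779/2398 = 496.86 V.
I_load = 496.86/127 = 3.9123 A, so P_out = 496.86 × 3.9123 = 1943.9 W.
All ideal ⇒ P_in = P_out, so I_supply = 1943.9/400 = 4.86 A.

I_supply ≈ 4.86 A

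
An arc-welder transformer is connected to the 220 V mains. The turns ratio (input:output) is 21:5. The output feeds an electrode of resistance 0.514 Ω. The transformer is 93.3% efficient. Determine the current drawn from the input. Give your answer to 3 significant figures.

V_out = 220 × 5/21 = 52.381 V.
I_out = V_out/R = 52.381/0.514 = 101.91 A.
P_out = V_out I_out = 52.381 × 101.91 = 5338.1 W.
P_in = P_out/η = 5338.1/0.933 = 5721.4 W.
I_in = P_in/V_in = 5721.4/220 = 26.0 A.

I_in ≈ 26.0 A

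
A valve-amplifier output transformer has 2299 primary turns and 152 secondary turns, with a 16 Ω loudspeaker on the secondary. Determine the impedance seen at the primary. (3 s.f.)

Z_p = (N_p/N_s)² × Z_s = (2299/152)² × 16 = 3660 Ω.

Z_p ≈ 3660 Ω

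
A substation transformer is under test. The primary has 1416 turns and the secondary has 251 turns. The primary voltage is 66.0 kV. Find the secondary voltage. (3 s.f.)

V_s/V_p = N_s/N_p, so V_s = 66000 × 251/1416 = 11700 V.

V_s ≈ 11700 V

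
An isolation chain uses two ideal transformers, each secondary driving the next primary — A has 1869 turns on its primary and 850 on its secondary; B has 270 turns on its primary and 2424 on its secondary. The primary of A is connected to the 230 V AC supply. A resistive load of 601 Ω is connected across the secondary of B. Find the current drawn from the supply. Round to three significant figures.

Secondary of A: V = 230.00 × 850/1869 = 104.60 V.
Secondary of B: V = 104.60 × 2424/270 = 939.09 V.
I_load = 939.09/601 = 1.5625 A, so P_out = 939.09 × 1.5625 = 1467.4 W.
All ideal ⇒ P_in = P_out, so I_supply = 1467.4/230 = 6.38 A.

I_supply ≈ 6.38 A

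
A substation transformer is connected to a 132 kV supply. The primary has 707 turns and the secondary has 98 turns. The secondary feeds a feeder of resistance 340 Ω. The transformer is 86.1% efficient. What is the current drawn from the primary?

V_s = 132000 × 98/707 = 18297 V.
I_s = V_s/R = 18297/340 = 53.815 A.
P_out = V_s I_s = 18297 × 53.815 = 984650 W.
P_in = P_out/η = 984650/0.861 = 1.1436×10^6 W.
I_p = P_in/V_p = 1.1436×10^6/132000 = 8.66 A.

I_p ≈ 8.66 A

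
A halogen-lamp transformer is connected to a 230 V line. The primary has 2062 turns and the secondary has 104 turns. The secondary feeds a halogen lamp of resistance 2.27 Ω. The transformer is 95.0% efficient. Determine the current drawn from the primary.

V_s = 230 × 104/2062 = 11.600 V.
I_s = V_s/R = 11.600/2.27 = 5.1103 A.
P_out = V_s I_s = 11.600 × 5.1103 = 59.281 W.
P_in = P_out/η = 59.281/0.950 = 62.402 W.
I_p = P_in/V_p = 62.402/230 = 0.271 A.

I_p ≈ 0.271 A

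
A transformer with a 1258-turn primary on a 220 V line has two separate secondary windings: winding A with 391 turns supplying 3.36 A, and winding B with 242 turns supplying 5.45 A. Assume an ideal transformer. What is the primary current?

V_A = 220 × 391/1258 = 68.378 V; V_B = 220 × 242/1258 = 42.321 V.
P_out = V_A I_A + V_B I_B = 68.378×3.36 + 42.321×5.45 = 229.75 + 230.65 = 460.40 W.
Ideal ⇒ P_in = P_out, so I_p = P_out/V_p = 460.40/220 = 2.09 A.

I_p ≈ 2.09 A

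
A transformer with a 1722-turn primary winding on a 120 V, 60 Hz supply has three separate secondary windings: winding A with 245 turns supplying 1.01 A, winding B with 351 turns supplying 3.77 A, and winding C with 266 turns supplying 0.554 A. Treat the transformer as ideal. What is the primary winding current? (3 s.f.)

I_p ≈ 0.998 A

V_A = 120 × 245/1722 = 17.073 V; V_B = 120 × 351/1722 = 24.460 V; V_C = 120 × 266/1722 = 18.537 V.
P_out = V_A I_A + V_B I_B + V_C I_C = 17.073×1.01 + 24.460×3.77 + 18.537×0.554 = 17.244 + 92.214 + 10.269 = 119.73 W.
Ideal ⇒ P_in = P_out, so I_p = P_out/V_p = 119.73/120 = 0.998 A.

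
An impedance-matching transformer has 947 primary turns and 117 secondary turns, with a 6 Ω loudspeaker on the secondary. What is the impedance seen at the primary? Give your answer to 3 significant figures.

Z_p = (N_p/N_s)² × Z_s = (947/117)² × 6 = 393 Ω.

Z_p ≈ 393 Ω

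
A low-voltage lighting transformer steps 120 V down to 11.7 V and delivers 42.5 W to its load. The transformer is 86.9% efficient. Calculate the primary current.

P_in = P_out/η = 42.5/0.869 = 48.907 W.
I_p = P_in/V_p = 48.907/120 = 0.408 A.

I_p ≈ 0.408 A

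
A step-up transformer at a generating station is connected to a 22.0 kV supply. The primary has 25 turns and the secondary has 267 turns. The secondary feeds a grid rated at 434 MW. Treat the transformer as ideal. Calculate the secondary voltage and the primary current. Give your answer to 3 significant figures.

V_s = V_p × N_s/N_p = 22000 × 267/25 = 234960 V.
I_s = P/V_s = 4.34×10^8/234960 = 1847.1 A.
I_p = I_s × N_s/N_p = 1847.1 × 267/25 = 19700 A.

V_s ≈ 235000 V, I_p ≈ 19700 A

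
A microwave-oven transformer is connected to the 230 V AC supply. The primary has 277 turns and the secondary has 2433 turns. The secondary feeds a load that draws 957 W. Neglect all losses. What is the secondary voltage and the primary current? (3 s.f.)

V_s ≈ 2020 V, I_p ≈ 4.16 A

V_s = V_p × N_s/N_p = 230 × 2433/277 = 2020.2 V.
I_s = P/V_s = 957/2020.2 = 0.47372 A.
I_p = I_s × N_s/N_p = 0.47372 × 2433/277 = 4.16 A.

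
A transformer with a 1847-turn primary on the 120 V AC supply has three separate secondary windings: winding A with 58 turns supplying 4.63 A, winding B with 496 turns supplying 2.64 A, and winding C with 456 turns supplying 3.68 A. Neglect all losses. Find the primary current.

I_p ≈ 1.76 A

V_A = 120 × 58/1847 = 3.7683 V; V_B = 120 × 496/1847 = 32.225 V; V_C = 120 × 456/1847 = 29.626 V.
P_out = V_A I_A + V_B I_B + V_C I_C = 3.7683×4.63 + 32.225×2.64 + 29.626×3.68 = 17.447 + 85.075 + 109.03 = 211.55 W.
Ideal ⇒ P_in = P_out, so I_p = P_out/V_p = 211.55/120 = 1.76 A.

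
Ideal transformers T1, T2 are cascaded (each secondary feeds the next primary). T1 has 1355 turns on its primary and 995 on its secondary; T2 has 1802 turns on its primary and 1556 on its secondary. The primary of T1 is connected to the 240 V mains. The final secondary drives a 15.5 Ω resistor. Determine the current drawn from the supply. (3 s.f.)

I_supply ≈ 6.23 A

After T1: V = 240.00 × 995/1355 = 176.24 V.
After T2: V = 176.24 × 1556/1802 = 152.18 V.
I_load = 152.18/15.5 = 9.8179 A, so P_out = 152.18 × 9.8179 = 1494.1 W.
All ideal ⇒ P_in = P_out, so I_supply = 1494.1/240 = 6.23 A.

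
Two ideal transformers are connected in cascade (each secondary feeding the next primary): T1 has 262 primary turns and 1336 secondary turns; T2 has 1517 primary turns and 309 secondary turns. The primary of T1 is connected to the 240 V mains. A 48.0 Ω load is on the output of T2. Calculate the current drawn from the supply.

Secondary of T1: V = 240.00 × 1336/262 = 1223.8 V.
Secondary of T2: V = 1223.8 × 309/1517 = 249.28 V.
I_load = 249.28/48.0 = 5.1934 A, so P_out = 249.28 × 5.1934 = 1294.6 W.
All ideal ⇒ P_in = P_out, so I_supply = 1294.6/240 = 5.39 A.

I_supply ≈ 5.39 A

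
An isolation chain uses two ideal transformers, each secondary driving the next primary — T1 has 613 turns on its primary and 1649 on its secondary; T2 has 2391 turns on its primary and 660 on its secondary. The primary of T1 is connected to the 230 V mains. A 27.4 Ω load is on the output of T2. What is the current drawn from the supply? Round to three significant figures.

I_supply ≈ 4.63 A

Secondary of T1: V = 230.00 × 1649/613 = 618.71 V.
Secondary of T2: V = 618.71 × 660/2391 = 170.79 V.
I_load = 170.79/27.4 = 6.2331 A, so P_out = 170.79 × 6.2331 = 1064.5 W.
All ideal ⇒ P_in = P_out, so I_supply = 1064.5/230 = 4.63 A.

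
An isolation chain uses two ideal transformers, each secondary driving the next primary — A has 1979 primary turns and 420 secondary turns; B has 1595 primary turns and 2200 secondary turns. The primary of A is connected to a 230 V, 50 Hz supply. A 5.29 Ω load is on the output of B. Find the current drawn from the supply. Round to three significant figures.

I_supply ≈ 3.73 A

Secondary of A: V = 230.00 × 420/1979 = 48.813 V.
Secondary of B: V = 48.813 × 2200/1595 = 67.328 V.
I_load = 67.328/5.29 = 12.727 A, so P_out = 67.328 × 12.727 = 856.90 W.
All ideal ⇒ P_in = P_out, so I_supply = 856.90/230 = 3.73 A.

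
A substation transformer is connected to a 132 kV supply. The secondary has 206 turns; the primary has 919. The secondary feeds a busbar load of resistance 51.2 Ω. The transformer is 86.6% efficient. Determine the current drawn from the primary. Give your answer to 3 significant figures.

I_p ≈ 150 A

V_s = 132000 × 206/919 = 29589 V.
I_s = V_s/R = 29589/51.2 = 577.90 A.
P_out = V_s I_s = 29589 × 577.90 = 1.7099×10^7 W.
P_in = P_out/η = 1.7099×10^7/0.866 = 1.9745×10^7 W.
I_p = P_in/V_p = 1.9745×10^7/132000 = 150 A.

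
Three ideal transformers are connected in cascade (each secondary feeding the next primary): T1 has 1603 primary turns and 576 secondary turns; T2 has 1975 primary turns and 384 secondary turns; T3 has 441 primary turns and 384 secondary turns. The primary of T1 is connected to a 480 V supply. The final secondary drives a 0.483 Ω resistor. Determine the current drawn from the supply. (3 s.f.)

I_supply ≈ 3.68 A

Secondary of T1: V = 480.00 × 576/1603 = 172.48 V.
Secondary of T2: V = 172.48 × 384/1975 = 33.535 V.
Secondary of T3: V = 33.535 × 384/441 = 29.200 V.
I_load = 29.200/0.483 = 60.456 A, so P_out = 29.200 × 60.456 = 1765.3 W.
All ideal ⇒ P_in = P_out, so I_supply = 1765.3/480 = 3.68 A.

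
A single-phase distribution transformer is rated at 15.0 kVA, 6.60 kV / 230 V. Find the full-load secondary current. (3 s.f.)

I_s = S/V_s = 15000/230 = 65.2 A.

I_s ≈ 65.2 A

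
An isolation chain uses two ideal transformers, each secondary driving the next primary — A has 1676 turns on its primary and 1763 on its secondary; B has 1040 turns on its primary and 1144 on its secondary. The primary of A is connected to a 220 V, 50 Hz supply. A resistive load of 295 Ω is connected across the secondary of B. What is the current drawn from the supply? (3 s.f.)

Secondary of A: V = 220.00 × 1763/1676 = 231.42 V.
Secondary of B: V = 231.42 × 1144/1040 = 254.56 V.
I_load = 254.56/295 = 0.86292 A, so P_out = 254.56 × 0.86292 = 219.67 W.
All ideal ⇒ P_in = P_out, so I_supply = 219.67/220 = 0.998 A.

I_supply ≈ 0.998 A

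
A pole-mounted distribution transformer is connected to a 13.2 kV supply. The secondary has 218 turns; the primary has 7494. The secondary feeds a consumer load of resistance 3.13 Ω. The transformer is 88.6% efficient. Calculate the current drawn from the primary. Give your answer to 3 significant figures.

I_p ≈ 4.03 A

V_s = 13200 × 218/7494 = 383.99 V.
I_s = V_s/R = 383.99/3.13 = 122.68 A.
P_out = V_s I_s = 383.99 × 122.68 = 47107 W.
P_in = P_out/η = 47107/0.886 = 53169 W.
I_p = P_in/V_p = 53169/13200 = 4.03 A.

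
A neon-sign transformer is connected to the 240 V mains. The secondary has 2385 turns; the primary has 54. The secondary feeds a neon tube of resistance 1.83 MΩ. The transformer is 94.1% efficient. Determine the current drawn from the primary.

I_p ≈ 0.272 A

V_s = 240 × 2385/54 = 10600 V.
I_s = V_s/R = 10600/(1.83×10^6) = 0.0057923 A.
P_out = V_s I_s = 10600 × 0.0057923 = 61.399 W.
P_in = P_out/η = 61.399/0.941 = 65.249 W.
I_p = P_in/V_p = 65.249/240 = 0.272 A.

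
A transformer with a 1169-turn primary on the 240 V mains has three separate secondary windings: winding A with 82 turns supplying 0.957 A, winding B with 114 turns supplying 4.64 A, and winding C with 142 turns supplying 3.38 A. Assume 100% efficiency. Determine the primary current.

V_A = 240 × 82/1169 = 16.835 V; V_B = 240 × 114/1169 = 23.405 V; V_C = 240 × 142/1169 = 29.153 V.
P_out = V_A I_A + V_B I_B + V_C I_C = 16.835×0.957 + 23.405×4.64 + 29.153×3.38 = 16.111 + 108.60 + 98.538 = 223.25 W.
Ideal ⇒ P_in = P_out, so I_p = P_out/V_p = 223.25/240 = 0.930 A.

I_p ≈ 0.930 A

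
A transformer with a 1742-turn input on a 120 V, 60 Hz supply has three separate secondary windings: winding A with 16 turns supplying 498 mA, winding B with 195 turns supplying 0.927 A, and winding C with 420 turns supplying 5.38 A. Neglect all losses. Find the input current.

I_in ≈ 1.41 A

V_A = 120 × 16/1742 = 1.1022 V; V_B = 120 × 195/1742 = 13.433 V; V_C = 120 × 420/1742 = 28.932 V.
P_out = V_A I_A + V_B I_B + V_C I_C = 1.1022×0.498 + 13.433×0.927 + 28.932×5.38 = 0.54889 + 12.452 + 155.66 = 168.66 W.
Ideal ⇒ P_in = P_out, so I_in = P_out/V_in = 168.66/120 = 1.41 A.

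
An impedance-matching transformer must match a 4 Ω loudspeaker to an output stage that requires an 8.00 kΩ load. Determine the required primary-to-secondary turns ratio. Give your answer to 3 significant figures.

N_p/N_s ≈ 44.7

Z_p/Z_s = (N_p/N_s)², so N_p/N_s = √(8000/4) = √2000 = 44.7.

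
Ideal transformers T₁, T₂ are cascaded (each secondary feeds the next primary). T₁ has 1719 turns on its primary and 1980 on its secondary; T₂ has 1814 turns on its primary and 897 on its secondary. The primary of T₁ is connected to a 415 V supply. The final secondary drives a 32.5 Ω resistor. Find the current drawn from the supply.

I_supply ≈ 4.14 A

Secondary of T₁: V = 415.00 × 1980/1719 = 478.01 V.
Secondary of T₂: V = 478.01 × 897/1814 = 236.37 V.
I_load = 236.37/32.5 = 7.2729 A, so P_out = 236.37 × 7.2729 = 1719.1 W.
All ideal ⇒ P_in = P_out, so I_supply = 1719.1/415 = 4.14 A.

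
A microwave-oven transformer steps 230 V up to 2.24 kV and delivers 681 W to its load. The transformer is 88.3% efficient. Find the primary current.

P_in = P_out/η = 681/0.883 = 771.23 W.
I_p = P_in/V_p = 771.23/230 = 3.35 A.

I_p ≈ 3.35 A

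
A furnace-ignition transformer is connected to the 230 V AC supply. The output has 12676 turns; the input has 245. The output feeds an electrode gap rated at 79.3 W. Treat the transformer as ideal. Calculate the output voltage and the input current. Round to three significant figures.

V_out = V_in × N_out/N_in = 230 × 12676/245 = 11900 V.
I_out = P/V_out = 79.3/11900 = 0.0066639 A.
I_in = I_out × N_out/N_in = 0.0066639 × 12676/245 = 0.345 A.

V_out ≈ 11900 V, I_in ≈ 0.345 A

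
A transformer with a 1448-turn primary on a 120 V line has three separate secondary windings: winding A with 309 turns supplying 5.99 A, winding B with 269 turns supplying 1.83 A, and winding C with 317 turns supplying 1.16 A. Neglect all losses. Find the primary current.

I_p ≈ 1.87 A

V_A = 120 × 309/1448 = 25.608 V; V_B = 120 × 269/1448 = 22.293 V; V_C = 120 × 317/1448 = 26.271 V.
P_out = V_A I_A + V_B I_B + V_C I_C = 25.608×5.99 + 22.293×1.83 + 26.271×1.16 = 153.39 + 40.796 + 30.474 = 224.66 W.
Ideal ⇒ P_in = P_out, so I_p = P_out/V_p = 224.66/120 = 1.87 A.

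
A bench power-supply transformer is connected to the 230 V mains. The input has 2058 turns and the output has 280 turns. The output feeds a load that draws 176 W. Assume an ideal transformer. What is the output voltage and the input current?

V_out = V_in × N_out/N_in = 230 × 280/2058 = 31.293 V.
I_out = P/V_out = 176/31.293 = 5.6243 A.
I_in = I_out × N_out/N_in = 5.6243 × 280/2058 = 0.765 A.

V_out ≈ 31.3 V, I_in ≈ 0.765 A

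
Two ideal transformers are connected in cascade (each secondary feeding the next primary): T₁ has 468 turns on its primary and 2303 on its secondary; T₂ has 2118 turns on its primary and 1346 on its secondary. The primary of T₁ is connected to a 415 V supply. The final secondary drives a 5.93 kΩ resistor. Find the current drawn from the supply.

Secondary of T₁: V = 415.00 × 2303/468 = 2042.2 V.
Secondary of T₂: V = 2042.2 × 1346/2118 = 1297.8 V.
I_load = 1297.8/5930 = 0.21886 A, so P_out = 1297.8 × 0.21886 = 284.04 W.
All ideal ⇒ P_in = P_out, so I_supply = 284.04/415 = 0.684 A.

I_supply ≈ 0.684 A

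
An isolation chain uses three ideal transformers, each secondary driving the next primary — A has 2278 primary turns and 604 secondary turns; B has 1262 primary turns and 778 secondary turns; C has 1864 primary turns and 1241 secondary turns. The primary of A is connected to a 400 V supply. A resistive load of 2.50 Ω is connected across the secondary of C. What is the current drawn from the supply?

I_supply ≈ 1.89 A

After A: V = 400.00 × 604/2278 = 106.06 V.
After B: V = 106.06 × 778/1262 = 65.383 V.
After C: V = 65.383 × 1241/1864 = 43.530 V.
I_load = 43.530/2.50 = 17.412 A, so P_out = 43.530 × 17.412 = 757.95 W.
All ideal ⇒ P_in = P_out, so I_supply = 757.95/400 = 1.89 A.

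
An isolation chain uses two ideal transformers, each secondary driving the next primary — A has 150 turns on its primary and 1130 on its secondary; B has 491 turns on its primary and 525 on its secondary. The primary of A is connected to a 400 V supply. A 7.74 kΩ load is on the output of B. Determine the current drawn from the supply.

I_supply ≈ 3.35 A

Secondary of A: V = 400.00 × 1130/150 = 3013.3 V.
Secondary of B: V = 3013.3 × 525/491 = 3222.0 V.
I_load = 3222.0/7740 = 0.41628 A, so P_out = 3222.0 × 0.41628 = 1341.2 W.
All ideal ⇒ P_in = P_out, so I_supply = 1341.2/400 = 3.35 A.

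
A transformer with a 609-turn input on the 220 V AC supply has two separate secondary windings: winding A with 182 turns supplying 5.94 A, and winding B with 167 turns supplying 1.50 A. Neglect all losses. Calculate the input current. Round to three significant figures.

V_A = 220 × 182/609 = 65.747 V; V_B = 220 × 167/609 = 60.328 V.
P_out = V_A I_A + V_B I_B = 65.747×5.94 + 60.328×1.50 = 390.54 + 90.493 = 481.03 W.
Ideal ⇒ P_in = P_out, so I_in = P_out/V_in = 481.03/220 = 2.19 A.

I_in ≈ 2.19 A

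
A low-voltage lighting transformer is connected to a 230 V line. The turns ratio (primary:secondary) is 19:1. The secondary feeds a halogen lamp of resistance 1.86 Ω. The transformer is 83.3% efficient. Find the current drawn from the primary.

I_p ≈ 0.411 A

V_s = 230 × 1/19 = 12.105 V.
I_s = V_s/R = 12.105/1.86 = 6.5082 A.
P_out = V_s I_s = 12.105 × 6.5082 = 78.784 W.
P_in = P_out/η = 78.784/0.833 = 94.578 W.
I_p = P_in/V_p = 94.578/230 = 0.411 A.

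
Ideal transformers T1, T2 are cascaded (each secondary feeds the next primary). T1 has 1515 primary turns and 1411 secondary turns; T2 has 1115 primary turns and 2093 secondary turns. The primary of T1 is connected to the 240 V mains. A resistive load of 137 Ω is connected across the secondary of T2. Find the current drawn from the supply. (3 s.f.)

I_supply ≈ 5.35 A

Secondary of T1: V = 240.00 × 1411/1515 = 223.52 V.
Secondary of T2: V = 223.52 × 2093/1115 = 419.59 V.
I_load = 419.59/137 = 3.0627 A, so P_out = 419.59 × 3.0627 = 1285.0 W.
All ideal ⇒ P_in = P_out, so I_supply = 1285.0/240 = 5.35 A.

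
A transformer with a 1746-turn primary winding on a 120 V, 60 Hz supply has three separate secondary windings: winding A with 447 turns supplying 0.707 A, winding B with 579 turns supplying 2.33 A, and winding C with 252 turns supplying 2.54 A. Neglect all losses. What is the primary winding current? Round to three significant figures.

V_A = 120 × 447/1746 = 30.722 V; V_B = 120 × 579/1746 = 39.794 V; V_C = 120 × 252/1746 = 17.320 V.
P_out = V_A I_A + V_B I_B + V_C I_C = 30.722×0.707 + 39.794×2.33 + 17.320×2.54 = 21.720 + 92.720 + 43.992 = 158.43 W.
Ideal ⇒ P_in = P_out, so I_p = P_out/V_p = 158.43/120 = 1.32 A.

I_p ≈ 1.32 A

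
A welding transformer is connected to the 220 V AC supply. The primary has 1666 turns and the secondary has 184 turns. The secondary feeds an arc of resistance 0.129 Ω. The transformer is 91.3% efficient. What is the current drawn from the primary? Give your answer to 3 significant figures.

V_s = 220 × 184/1666 = 24.298 V.
I_s = V_s/R = 24.298/0.129 = 188.35 A.
P_out = V_s I_s = 24.298 × 188.35 = 4576.6 W.
P_in = P_out/η = 4576.6/0.913 = 5012.7 W.
I_p = P_in/V_p = 5012.7/220 = 22.8 A.

I_p ≈ 22.8 A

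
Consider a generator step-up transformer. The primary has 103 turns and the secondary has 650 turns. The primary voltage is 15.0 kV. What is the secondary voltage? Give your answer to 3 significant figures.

V_s ≈ 94700 V

V_s/V_p = N_s/N_p, so V_s = 15000 × 650/103 = 94700 V.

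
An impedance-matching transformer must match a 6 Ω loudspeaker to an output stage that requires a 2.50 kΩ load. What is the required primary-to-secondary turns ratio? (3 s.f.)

N_p/N_s ≈ 20.4

Z_p/Z_s = (N_p/N_s)², so N_p/N_s = √(2500/6) = √417 = 20.4.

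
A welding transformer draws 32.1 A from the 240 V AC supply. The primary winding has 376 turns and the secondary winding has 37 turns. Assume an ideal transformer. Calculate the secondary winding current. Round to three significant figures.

I_s ≈ 326 A

I_s/I_p = N_p/N_s, so I_s = 32.1 × 376/37 = 326 A.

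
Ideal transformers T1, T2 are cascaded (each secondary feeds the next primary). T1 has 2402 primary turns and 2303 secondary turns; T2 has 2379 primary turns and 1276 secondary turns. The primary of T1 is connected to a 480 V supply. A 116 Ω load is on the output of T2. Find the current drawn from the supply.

After T1: V = 480.00 × 2303/2402 = 460.22 V.
After T2: V = 460.22 × 1276/2379 = 246.84 V.
I_load = 246.84/116 = 2.1279 A, so P_out = 246.84 × 2.1279 = 525.27 W.
All ideal ⇒ P_in = P_out, so I_supply = 525.27/480 = 1.09 A.

I_supply ≈ 1.09 A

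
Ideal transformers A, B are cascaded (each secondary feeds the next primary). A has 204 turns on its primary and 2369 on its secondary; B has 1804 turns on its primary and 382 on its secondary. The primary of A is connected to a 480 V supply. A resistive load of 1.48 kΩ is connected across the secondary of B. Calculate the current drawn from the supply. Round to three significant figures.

I_supply ≈ 1.96 A

Secondary of A: V = 480.00 × 2369/204 = 5574.1 V.
Secondary of B: V = 5574.1 × 382/1804 = 1180.3 V.
I_load = 1180.3/1480 = 0.79752 A, so P_out = 1180.3 × 0.79752 = 941.33 W.
All ideal ⇒ P_in = P_out, so I_supply = 941.33/480 = 1.96 A.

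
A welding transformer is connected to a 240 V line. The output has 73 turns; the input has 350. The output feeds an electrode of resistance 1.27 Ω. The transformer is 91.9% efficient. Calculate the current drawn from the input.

V_out = 240 × 73/350 = 50.057 V.
I_out = V_out/R = 50.057/1.27 = 39.415 A.
P_out = V_out I_out = 50.057 × 39.415 = 1973.0 W.
P_in = P_out/η = 1973.0/0.919 = 2146.9 W.
I_in = P_in/V_in = 2146.9/240 = 8.95 A.

I_in ≈ 8.95 A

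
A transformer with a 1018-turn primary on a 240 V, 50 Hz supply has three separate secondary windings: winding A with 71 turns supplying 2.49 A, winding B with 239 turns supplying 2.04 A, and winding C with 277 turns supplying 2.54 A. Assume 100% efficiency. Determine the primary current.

I_p ≈ 1.34 A

V_A = 240 × 71/1018 = 16.739 V; V_B = 240 × 239/1018 = 56.346 V; V_C = 240 × 277/1018 = 65.305 V.
P_out = V_A I_A + V_B I_B + V_C I_C = 16.739×2.49 + 56.346×2.04 + 65.305×2.54 = 41.679 + 114.95 + 165.87 = 322.50 W.
Ideal ⇒ P_in = P_out, so I_p = P_out/V_p = 322.50/240 = 1.34 A.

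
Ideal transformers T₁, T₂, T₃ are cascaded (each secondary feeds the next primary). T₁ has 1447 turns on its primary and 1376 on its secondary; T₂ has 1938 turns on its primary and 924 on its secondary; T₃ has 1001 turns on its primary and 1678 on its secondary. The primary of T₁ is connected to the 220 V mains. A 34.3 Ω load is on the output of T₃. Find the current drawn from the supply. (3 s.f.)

I_supply ≈ 3.70 A

After T₁: V = 220.00 × 1376/1447 = 209.21 V.
After T₂: V = 209.21 × 924/1938 = 99.745 V.
After T₃: V = 99.745 × 1678/1001 = 167.20 V.
I_load = 167.20/34.3 = 4.8748 A, so P_out = 167.20 × 4.8748 = 815.09 W.
All ideal ⇒ P_in = P_out, so I_supply = 815.09/220 = 3.70 A.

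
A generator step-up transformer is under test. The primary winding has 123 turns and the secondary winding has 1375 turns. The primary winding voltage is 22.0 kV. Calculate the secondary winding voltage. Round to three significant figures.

V_s ≈ 246000 V

V_s/V_p = N_s/N_p, so V_s = 22000 × 1375/123 = 246000 V.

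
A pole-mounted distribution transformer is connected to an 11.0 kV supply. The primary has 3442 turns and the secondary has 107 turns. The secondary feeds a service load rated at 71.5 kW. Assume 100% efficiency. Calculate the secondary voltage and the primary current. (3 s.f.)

V_s ≈ 342 V, I_p ≈ 6.50 A

V_s = V_p × N_s/N_p = 11000 × 107/3442 = 341.95 V.
I_s = P/V_s = 71500/341.95 = 209.09 A.
I_p = I_s × N_s/N_p = 209.09 × 107/3442 = 6.50 A.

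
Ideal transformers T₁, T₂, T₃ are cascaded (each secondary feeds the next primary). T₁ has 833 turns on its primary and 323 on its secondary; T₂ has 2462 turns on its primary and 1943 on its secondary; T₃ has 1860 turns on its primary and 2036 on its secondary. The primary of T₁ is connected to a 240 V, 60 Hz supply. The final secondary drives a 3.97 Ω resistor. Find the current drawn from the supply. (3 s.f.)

I_supply ≈ 6.78 A

Secondary of T₁: V = 240.00 × 323/833 = 93.061 V.
Secondary of T₂: V = 93.061 × 1943/2462 = 73.444 V.
Secondary of T₃: V = 73.444 × 2036/1860 = 80.393 V.
I_load = 80.393/3.97 = 20.250 A, so P_out = 80.393 × 20.250 = 1628.0 W.
All ideal ⇒ P_in = P_out, so I_supply = 1628.0/240 = 6.78 A.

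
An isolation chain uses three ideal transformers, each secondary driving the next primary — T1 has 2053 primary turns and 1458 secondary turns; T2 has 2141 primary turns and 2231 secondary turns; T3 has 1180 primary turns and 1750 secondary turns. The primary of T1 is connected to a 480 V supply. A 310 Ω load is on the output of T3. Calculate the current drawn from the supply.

I_supply ≈ 1.87 A

After T1: V = 480.00 × 1458/2053 = 340.89 V.
After T2: V = 340.89 × 2231/2141 = 355.22 V.
After T3: V = 355.22 × 1750/1180 = 526.80 V.
I_load = 526.80/310 = 1.6994 A, so P_out = 526.80 × 1.6994 = 895.23 W.
All ideal ⇒ P_in = P_out, so I_supply = 895.23/480 = 1.87 A.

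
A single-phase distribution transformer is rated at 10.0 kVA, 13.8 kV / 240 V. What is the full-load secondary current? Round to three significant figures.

I_s = S/V_s = 10000/240 = 41.7 A.

I_s ≈ 41.7 A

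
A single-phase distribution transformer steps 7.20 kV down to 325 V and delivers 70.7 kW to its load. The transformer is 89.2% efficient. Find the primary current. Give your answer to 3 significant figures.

I_p ≈ 11.0 A

P_in = P_out/η = 70700/0.892 = 79260 W.
I_p = P_in/V_p = 79260/7200 = 11.0 A.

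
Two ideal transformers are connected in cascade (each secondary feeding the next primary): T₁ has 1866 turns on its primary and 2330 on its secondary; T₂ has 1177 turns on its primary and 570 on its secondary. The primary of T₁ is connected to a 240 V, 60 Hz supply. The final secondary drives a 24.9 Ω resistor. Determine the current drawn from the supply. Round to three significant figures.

After T₁: V = 240.00 × 2330/1866 = 299.68 V.
After T₂: V = 299.68 × 570/1177 = 145.13 V.
I_load = 145.13/24.9 = 5.8285 A, so P_out = 145.13 × 5.8285 = 845.88 W.
All ideal ⇒ P_in = P_out, so I_supply = 845.88/240 = 3.52 A.

I_supply ≈ 3.52 A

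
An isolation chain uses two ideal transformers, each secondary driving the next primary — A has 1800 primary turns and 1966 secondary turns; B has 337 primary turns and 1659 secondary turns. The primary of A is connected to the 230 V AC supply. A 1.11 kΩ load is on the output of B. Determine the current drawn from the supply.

I_supply ≈ 5.99 A

After A: V = 230.00 × 1966/1800 = 251.21 V.
After B: V = 251.21 × 1659/337 = 1236.7 V.
I_load = 1236.7/1110 = 1.1141 A, so P_out = 1236.7 × 1.1141 = 1377.8 W.
All ideal ⇒ P_in = P_out, so I_supply = 1377.8/230 = 5.99 A.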